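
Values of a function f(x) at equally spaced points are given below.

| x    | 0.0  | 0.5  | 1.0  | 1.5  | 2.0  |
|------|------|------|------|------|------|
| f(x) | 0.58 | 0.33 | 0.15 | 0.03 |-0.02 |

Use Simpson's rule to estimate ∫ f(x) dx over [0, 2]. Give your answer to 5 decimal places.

h = 0.5, n = 4.
(h/3)·[y₀ + 4y₁ + 2y₂ + 4y₃ + y₄] = 0.166667·(2.30) = 0.38333.

0.38333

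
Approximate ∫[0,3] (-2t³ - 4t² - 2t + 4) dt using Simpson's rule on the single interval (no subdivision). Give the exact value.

-73.5

S = (b−a)/6 · [f(0) + 4f(1.5) + f(3)] = 0.5·[4 + 4·(-14.75) + (-92)] = -73.5.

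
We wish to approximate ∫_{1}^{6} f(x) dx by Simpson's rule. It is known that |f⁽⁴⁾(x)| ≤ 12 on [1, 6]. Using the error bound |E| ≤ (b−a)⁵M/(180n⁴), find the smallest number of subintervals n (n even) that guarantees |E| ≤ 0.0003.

30

Need 37500/(180n⁴) ≤ 0.0003.
n⁴ ≥ 37500/(180·0.0003) = 694444 ⇒ n ≥ 28.8675, so the smallest even n is 30. (n must be even for Simpson's rule.)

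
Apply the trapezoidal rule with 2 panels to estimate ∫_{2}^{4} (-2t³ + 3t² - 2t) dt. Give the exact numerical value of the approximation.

h = (4 − 2)/2 = 1.
Nodes t₀,…,t₂ = 2, 3, 4.
f(t) = -2t³ + 3t² - 2t: f₀=-8, f₁=-33, f₂=-88.
(h/2)·[f₀ + 2f₁ + f₂] = 0.5·(-162) = -81.

-81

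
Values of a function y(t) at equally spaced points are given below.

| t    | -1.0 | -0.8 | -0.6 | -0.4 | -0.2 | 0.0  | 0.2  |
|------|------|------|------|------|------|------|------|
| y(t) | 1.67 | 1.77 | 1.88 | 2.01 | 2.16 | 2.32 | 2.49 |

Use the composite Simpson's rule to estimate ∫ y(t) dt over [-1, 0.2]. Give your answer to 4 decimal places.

h = 0.2, n = 6.
(h/3)·[y₀ + 4y₁ + 2y₂ + 4y₃ + 2y₄ + 4y₅ + y₆] = 0.066667·(36.64) = 2.4427.

2.4427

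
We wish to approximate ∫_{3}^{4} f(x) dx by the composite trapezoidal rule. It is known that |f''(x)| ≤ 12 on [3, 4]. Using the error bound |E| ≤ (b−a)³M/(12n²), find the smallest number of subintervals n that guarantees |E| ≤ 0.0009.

34

Need 12/(12n²) ≤ 0.0009.
n² ≥ 12/(12·0.0009) = 1111.11 ⇒ n ≥ 33.3333, so the smallest n is 34.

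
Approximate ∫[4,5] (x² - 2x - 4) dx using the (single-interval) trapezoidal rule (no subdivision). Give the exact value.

7.5

T = (b−a)/2 · [f(4) + f(5)] = 0.5·[4 + 11] = 7.5.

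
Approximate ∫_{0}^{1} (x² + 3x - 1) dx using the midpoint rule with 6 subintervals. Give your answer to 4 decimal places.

h = (1 − 0)/6 = 0.166667.
Midpoints m₁,…,m₆ = 0.083333, 0.25, 0.416667, 0.583333, 0.75, 0.916667.
f(m₁)=-0.743056, f(m₂)=-0.1875, f(m₃)=0.423611, f(m₄)=1.090278, f(m₅)=1.8125, f(m₆)=2.590278.
h·[f(m₁) + f(m₂) + f(m₃) + f(m₄) + f(m₅) + f(m₆)] = 0.166667·(4.986111) = 0.8310.

0.8310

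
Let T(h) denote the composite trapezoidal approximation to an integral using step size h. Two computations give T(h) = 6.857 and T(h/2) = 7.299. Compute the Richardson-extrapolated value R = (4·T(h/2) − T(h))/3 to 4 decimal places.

7.4463

R = (4·T(h/2) − T(h)) / 3 = (4·7.299 − 6.857)/3 = (22.339)/3 = 7.4463.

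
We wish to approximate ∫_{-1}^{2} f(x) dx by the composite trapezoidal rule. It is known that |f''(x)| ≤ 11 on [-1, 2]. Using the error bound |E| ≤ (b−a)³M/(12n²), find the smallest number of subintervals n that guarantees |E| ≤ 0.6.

Need 297/(12n²) ≤ 0.6.
n² ≥ 297/(12·0.6) = 41.25 ⇒ n ≥ 6.4226, so the smallest n is 7.

7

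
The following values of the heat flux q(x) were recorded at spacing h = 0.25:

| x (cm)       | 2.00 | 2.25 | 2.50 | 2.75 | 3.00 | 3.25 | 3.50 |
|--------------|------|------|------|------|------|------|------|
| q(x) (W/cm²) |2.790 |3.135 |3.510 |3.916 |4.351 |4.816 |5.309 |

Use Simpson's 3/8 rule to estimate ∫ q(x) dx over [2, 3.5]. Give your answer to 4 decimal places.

5.9407

h = 0.25, n = 6.
(3h/8)·[y₀ + 3y₁ + 3y₂ + 2y₃ + 3y₄ + 3y₅ + y₆] = 0.09375·(63.367) = 5.9407.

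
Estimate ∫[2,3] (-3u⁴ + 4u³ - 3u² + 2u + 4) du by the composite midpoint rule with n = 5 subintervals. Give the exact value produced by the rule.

h = (3 − 2)/5 = 0.2.
Midpoints m₁,…,m₅ = 2.1, 2.3, 2.5, 2.7, 2.9.
f(m₁)=-26.3303, f(m₂)=-42.5543, f(m₃)=-64.4375, f(m₄)=-93.1703, f(m₅)=-130.0583.
h·[f(m₁) + f(m₂) + f(m₃) + f(m₄) + f(m₅)] = 0.2·(-356.5507) = -71.31014.

-71.31014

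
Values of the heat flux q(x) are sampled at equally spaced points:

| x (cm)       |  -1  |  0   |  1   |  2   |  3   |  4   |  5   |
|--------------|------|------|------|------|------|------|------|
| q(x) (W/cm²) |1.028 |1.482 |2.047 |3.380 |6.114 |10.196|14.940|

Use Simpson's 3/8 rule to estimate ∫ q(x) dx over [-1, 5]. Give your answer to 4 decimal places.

h = 1, n = 6.
(3h/8)·[y₀ + 3y₁ + 3y₂ + 2y₃ + 3y₄ + 3y₅ + y₆] = 0.375·(82.245) = 30.8419.

30.8419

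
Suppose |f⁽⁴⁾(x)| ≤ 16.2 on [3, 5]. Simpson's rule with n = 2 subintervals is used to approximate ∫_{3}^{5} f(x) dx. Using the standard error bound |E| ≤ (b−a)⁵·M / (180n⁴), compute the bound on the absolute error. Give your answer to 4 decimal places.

0.1800

|E| ≤ (2)⁵·16.2 / (180·2⁴) = 518.4/2880 = 0.1800.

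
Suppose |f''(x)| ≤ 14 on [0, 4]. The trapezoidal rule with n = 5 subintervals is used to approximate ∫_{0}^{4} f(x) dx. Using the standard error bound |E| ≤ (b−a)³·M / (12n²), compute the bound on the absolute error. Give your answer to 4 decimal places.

|E| ≤ (4)³·14 / (12·5²) = 896/300 = 2.9867.

2.9867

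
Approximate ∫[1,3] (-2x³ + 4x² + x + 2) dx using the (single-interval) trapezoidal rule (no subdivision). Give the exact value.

-8

T = (b−a)/2 · [f(1) + f(3)] = 1·[5 + (-13)] = -8.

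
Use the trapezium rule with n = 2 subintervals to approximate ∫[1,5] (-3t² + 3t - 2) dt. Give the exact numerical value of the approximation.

-104

h = (5 − 1)/2 = 2.
Nodes t₀,…,t₂ = 1, 3, 5.
f(t) = -3t² + 3t - 2: f₀=-2, f₁=-20, f₂=-62.
(h/2)·[f₀ + 2f₁ + f₂] = 1·(-104) = -104.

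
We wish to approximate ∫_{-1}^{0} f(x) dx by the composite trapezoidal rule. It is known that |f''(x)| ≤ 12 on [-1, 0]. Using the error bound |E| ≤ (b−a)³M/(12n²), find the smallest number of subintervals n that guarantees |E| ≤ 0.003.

Need 12/(12n²) ≤ 0.003.
n² ≥ 12/(12·0.003) = 333.333 ⇒ n ≥ 18.2574, so the smallest n is 19.

19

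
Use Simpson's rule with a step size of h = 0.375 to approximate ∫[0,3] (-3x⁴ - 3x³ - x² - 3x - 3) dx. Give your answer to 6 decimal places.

-238.073730

h = (3 − 0)/8 = 0.375.
Nodes x₀,…,x₈ = 0, 0.375, 0.75, 1.125, 1.5, 1.875, 2.25, 2.625, 3.
f(x) = -3x⁴ - 3x³ - x² - 3x - 3: f₀=-3, f₁=-4.483154296875, f₂=-8.02734375, f₃=-16.717529296875, f₄=-35.0625, f₅=-68.994873046875, f₆=-125.87109375, f₇=-214.471435546875, f₈=-345.
(h/3)·[f₀ + 4f₁ + 2f₂ + 4f₃ + 2f₄ + 4f₅ + 2f₆ + 4f₇ + f₈] = 0.125·(-1904.58984375) = -238.073730.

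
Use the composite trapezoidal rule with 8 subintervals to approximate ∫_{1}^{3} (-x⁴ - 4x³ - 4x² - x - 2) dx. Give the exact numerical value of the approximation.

h = (3 − 1)/8 = 0.25.
Nodes x₀,…,x₈ = 1, 1.25, 1.5, 1.75, 2, 2.25, 2.5, 2.75, 3.
f(x) = -x⁴ - 4x³ - 4x² - x - 2: f₀=-12, f₁=-19.75390625, f₂=-31.0625, f₃=-46.81640625, f₄=-68, f₅=-95.69140625, f₆=-131.0625, f₇=-175.37890625, f₈=-230.
(h/2)·[f₀ + 2f₁ + 2f₂ + 2f₃ + 2f₄ + 2f₅ + 2f₆ + 2f₇ + f₈] = 0.125·(-1377.53125) = -172.19140625.

-172.19140625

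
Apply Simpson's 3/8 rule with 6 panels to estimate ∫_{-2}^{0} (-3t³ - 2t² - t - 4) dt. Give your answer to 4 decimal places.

h = (0 − (-2))/6 = 0.333333.
Nodes t₀,…,t₆ = -2, -1.666667, -1.333333, -1, -0.666667, -0.333333, 0.
f(t) = -3t³ - 2t² - t - 4: f₀=14, f₁=6, f₂=0.888889, f₃=-2, f₄=-3.333333, f₅=-3.777778, f₆=-4.
(3h/8)·[f₀ + 3f₁ + 3f₂ + 2f₃ + 3f₄ + 3f₅ + f₆] = 0.125·(5.333333) = 0.6667.

0.6667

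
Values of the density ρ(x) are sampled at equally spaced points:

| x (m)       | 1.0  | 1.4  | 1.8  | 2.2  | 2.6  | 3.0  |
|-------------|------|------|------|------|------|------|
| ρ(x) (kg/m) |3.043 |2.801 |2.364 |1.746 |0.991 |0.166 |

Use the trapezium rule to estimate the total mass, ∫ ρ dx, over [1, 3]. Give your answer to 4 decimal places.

h = 0.4, n = 5.
(h/2)·[y₀ + 2y₁ + 2y₂ + 2y₃ + 2y₄ + y₅] = 0.2·(19.013) = 3.8026.

3.8026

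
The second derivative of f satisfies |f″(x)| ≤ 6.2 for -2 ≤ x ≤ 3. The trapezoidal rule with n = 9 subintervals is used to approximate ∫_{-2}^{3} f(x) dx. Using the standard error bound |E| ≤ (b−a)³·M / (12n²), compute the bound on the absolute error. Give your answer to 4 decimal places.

|E| ≤ (5)³·6.2 / (12·9²) = 775/972 = 0.7973.

0.7973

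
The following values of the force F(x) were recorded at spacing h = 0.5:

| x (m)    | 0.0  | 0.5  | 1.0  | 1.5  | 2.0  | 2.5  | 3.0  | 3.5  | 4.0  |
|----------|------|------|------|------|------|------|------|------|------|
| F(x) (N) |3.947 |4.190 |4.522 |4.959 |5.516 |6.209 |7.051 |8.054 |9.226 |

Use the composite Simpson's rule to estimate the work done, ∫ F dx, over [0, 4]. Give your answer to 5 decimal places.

h = 0.5, n = 8.
(h/3)·[y₀ + 4y₁ + 2y₂ + 4y₃ + 2y₄ + 4y₅ + 2y₆ + 4y₇ + y₈] = 0.166667·(140.999) = 23.49983.

23.49983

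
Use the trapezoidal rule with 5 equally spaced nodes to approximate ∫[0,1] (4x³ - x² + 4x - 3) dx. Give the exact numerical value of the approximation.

-0.28125

h = (1 − 0)/4 = 0.25.
Nodes x₀,…,x₄ = 0, 0.25, 0.5, 0.75, 1.
f(x) = 4x³ - x² + 4x - 3: f₀=-3, f₁=-2, f₂=-0.75, f₃=1.125, f₄=4.
(h/2)·[f₀ + 2f₁ + 2f₂ + 2f₃ + f₄] = 0.125·(-2.25) = -0.28125.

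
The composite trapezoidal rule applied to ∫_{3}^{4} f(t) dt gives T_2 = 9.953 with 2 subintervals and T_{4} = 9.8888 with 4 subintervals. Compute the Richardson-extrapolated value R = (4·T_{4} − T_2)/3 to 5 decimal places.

9.86740

R = (4·T_{4} − T_2) / 3 = (4·9.8888 − 9.953)/3 = (29.6022)/3 = 9.86740.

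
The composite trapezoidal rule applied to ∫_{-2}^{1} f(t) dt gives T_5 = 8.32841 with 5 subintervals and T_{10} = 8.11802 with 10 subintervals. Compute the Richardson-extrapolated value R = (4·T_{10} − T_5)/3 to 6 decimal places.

R = (4·T_{10} − T_5) / 3 = (4·8.11802 − 8.32841)/3 = (24.14367)/3 = 8.047890.

8.047890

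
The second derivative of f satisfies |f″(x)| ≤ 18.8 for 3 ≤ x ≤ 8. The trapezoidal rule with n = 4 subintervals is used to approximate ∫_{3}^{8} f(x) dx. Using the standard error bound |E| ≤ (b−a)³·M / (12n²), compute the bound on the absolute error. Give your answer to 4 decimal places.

|E| ≤ (5)³·18.8 / (12·4²) = 2350/192 = 12.2396.

12.2396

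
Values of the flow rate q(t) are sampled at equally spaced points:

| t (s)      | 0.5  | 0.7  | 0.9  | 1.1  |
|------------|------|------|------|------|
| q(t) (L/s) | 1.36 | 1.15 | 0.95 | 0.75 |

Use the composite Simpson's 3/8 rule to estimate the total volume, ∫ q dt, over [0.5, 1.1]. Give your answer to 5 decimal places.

0.63075

h = 0.2, n = 3.
(3h/8)·[y₀ + 3y₁ + 3y₂ + y₃] = 0.075·(8.41) = 0.63075.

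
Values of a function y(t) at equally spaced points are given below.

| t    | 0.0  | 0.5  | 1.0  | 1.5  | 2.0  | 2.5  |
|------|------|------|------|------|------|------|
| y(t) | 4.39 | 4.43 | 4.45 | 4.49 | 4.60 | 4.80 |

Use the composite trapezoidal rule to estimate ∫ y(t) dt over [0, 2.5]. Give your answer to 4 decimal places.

11.2825

h = 0.5, n = 5.
(h/2)·[y₀ + 2y₁ + 2y₂ + 2y₃ + 2y₄ + y₅] = 0.25·(45.13) = 11.2825.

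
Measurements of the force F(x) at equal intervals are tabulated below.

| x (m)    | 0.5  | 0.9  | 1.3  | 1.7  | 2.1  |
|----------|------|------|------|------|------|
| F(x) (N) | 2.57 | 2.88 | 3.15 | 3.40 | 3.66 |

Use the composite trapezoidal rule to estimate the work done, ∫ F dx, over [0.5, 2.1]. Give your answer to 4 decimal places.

5.0180

h = 0.4, n = 4.
(h/2)·[y₀ + 2y₁ + 2y₂ + 2y₃ + y₄] = 0.2·(25.09) = 5.0180.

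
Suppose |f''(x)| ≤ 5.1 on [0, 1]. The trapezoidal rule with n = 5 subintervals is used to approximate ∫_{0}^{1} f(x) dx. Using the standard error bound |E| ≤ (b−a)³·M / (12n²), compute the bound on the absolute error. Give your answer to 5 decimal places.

0.01700

|E| ≤ (1)³·5.1 / (12·5²) = 5.1/300 = 0.01700.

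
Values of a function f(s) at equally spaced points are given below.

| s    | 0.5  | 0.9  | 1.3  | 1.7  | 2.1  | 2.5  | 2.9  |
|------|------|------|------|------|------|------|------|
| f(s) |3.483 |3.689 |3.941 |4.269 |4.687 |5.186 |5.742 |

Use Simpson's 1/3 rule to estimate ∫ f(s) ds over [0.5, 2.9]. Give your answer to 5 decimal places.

h = 0.4, n = 6.
(h/3)·[y₀ + 4y₁ + 2y₂ + 4y₃ + 2y₄ + 4y₅ + y₆] = 0.133333·(79.057) = 10.54093.

10.54093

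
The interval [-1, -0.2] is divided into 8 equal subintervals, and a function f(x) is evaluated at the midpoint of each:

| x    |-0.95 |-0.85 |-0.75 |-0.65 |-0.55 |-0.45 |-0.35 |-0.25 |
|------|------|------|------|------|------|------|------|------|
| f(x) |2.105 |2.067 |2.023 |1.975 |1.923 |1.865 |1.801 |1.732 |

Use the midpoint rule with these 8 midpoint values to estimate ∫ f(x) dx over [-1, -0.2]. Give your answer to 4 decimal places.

h = 0.1, n = 8.
h·[y(m₁) + y(m₂) + y(m₃) + y(m₄) + y(m₅) + y(m₆) + y(m₇) + y(m₈)] = 0.1·(15.491) = 1.5491.

1.5491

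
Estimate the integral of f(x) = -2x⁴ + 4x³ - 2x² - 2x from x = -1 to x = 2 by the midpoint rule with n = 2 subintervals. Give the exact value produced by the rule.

h = (2 − (-1))/2 = 1.5.
Midpoints m₁,…,m₂ = -0.25, 1.25.
f(m₁)=0.3046875, f(m₂)=-2.6953125.
h·[f(m₁) + f(m₂)] = 1.5·(-2.390625) = -3.5859375.

-3.5859375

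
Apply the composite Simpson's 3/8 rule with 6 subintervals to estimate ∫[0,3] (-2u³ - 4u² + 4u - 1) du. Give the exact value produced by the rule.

-61.5

h = (3 − 0)/6 = 0.5.
Nodes u₀,…,u₆ = 0, 0.5, 1, 1.5, 2, 2.5, 3.
f(u) = -2u³ - 4u² + 4u - 1: f₀=-1, f₁=-0.25, f₂=-3, f₃=-10.75, f₄=-25, f₅=-47.25, f₆=-79.
(3h/8)·[f₀ + 3f₁ + 3f₂ + 2f₃ + 3f₄ + 3f₅ + f₆] = 0.1875·(-328) = -61.5.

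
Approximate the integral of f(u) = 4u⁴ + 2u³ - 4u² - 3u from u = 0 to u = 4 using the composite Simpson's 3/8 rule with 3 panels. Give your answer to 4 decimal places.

h = (4 − 0)/3 = 1.333333.
Nodes u₀,…,u₃ = 0, 1.333333, 2.666667, 4.
f(u) = 4u⁴ + 2u³ - 4u² - 3u: f₀=0, f₁=6.271605, f₂=203.753086, f₃=1076.
(3h/8)·[f₀ + 3f₁ + 3f₂ + f₃] = 0.5·(1706.074074) = 853.0370.

853.0370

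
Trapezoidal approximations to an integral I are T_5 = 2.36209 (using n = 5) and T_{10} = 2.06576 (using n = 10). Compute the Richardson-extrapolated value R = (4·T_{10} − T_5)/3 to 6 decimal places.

R = (4·T_{10} − T_5) / 3 = (4·2.06576 − 2.36209)/3 = (5.90095)/3 = 1.966983.

1.966983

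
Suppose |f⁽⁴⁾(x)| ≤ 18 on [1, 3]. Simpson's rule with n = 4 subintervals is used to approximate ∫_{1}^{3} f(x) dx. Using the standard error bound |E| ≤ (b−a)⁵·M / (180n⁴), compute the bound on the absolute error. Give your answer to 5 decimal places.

|E| ≤ (2)⁵·18 / (180·4⁴) = 576/46080 = 0.01250.

0.01250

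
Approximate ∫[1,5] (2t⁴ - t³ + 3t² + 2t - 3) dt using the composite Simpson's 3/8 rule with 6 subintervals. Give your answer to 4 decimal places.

1230.0741

h = (5 − 1)/6 = 0.666667.
Nodes t₀,…,t₆ = 1, 1.666667, 2.333333, 3, 3.666667, 4.333333, 5.
f(t) = 2t⁴ - t³ + 3t² + 2t - 3: f₀=3, f₁=19.469136, f₂=64.580247, f₃=165, f₄=356.876543, f₅=685.839506, f₆=1207.
(3h/8)·[f₀ + 3f₁ + 3f₂ + 2f₃ + 3f₄ + 3f₅ + f₆] = 0.25·(4920.296296) = 1230.0741.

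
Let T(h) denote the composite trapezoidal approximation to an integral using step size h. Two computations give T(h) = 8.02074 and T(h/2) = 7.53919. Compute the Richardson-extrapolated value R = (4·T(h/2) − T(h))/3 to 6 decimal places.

R = (4·T(h/2) − T(h)) / 3 = (4·7.53919 − 8.02074)/3 = (22.13602)/3 = 7.378673.

7.378673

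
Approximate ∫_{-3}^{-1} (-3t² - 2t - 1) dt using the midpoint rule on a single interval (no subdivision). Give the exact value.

M = (b−a)·f(-2) = 2·(-9) = -18.

-18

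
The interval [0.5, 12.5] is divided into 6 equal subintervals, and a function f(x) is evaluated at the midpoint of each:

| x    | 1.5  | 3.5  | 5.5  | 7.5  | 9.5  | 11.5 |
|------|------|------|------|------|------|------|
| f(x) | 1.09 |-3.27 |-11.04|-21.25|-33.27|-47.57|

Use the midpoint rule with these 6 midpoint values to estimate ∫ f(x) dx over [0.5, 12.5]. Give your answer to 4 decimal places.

-230.6200

h = 2, n = 6.
h·[y(m₁) + y(m₂) + y(m₃) + y(m₄) + y(m₅) + y(m₆)] = 2·(-115.31) = -230.6200.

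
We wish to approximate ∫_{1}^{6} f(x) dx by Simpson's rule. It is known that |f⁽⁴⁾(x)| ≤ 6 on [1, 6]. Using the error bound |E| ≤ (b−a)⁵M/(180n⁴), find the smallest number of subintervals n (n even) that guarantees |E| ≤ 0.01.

Need 18750/(180n⁴) ≤ 0.01.
n⁴ ≥ 18750/(180·0.01) = 10416.7 ⇒ n ≥ 10.1026, so the smallest even n is 12. (n must be even for Simpson's rule.)

12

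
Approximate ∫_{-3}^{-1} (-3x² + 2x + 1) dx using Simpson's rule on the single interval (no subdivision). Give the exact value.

S = (b−a)/6 · [f(-3) + 4f(-2) + f(-1)] = 0.333333·[(-32) + 4·(-15) + (-4)] = -32.

-32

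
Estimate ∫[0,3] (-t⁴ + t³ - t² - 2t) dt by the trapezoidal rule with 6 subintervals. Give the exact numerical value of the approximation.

h = (3 − 0)/6 = 0.5.
Nodes t₀,…,t₆ = 0, 0.5, 1, 1.5, 2, 2.5, 3.
f(t) = -t⁴ + t³ - t² - 2t: f₀=0, f₁=-1.1875, f₂=-3, f₃=-6.9375, f₄=-16, f₅=-34.6875, f₆=-69.
(h/2)·[f₀ + 2f₁ + 2f₂ + 2f₃ + 2f₄ + 2f₅ + f₆] = 0.25·(-192.625) = -48.15625.

-48.15625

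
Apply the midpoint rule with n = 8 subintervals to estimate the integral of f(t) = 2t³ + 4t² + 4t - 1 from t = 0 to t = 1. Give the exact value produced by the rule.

h = (1 − 0)/8 = 0.125.
Midpoints m₁,…,m₈ = 0.0625, 0.1875, 0.3125, 0.4375, 0.5625, 0.6875, 0.8125, 0.9375.
f(m₁)=-0.73388671875, f(m₂)=-0.09619140625, f(m₃)=0.70166015625, f(m₄)=1.68310546875, f(m₅)=2.87158203125, f(m₆)=4.29052734375, f(m₇)=5.96337890625, f(m₈)=7.91357421875.
h·[f(m₁) + f(m₂) + f(m₃) + f(m₄) + f(m₅) + f(m₆) + f(m₇) + f(m₈)] = 0.125·(22.59375) = 2.82421875.

2.82421875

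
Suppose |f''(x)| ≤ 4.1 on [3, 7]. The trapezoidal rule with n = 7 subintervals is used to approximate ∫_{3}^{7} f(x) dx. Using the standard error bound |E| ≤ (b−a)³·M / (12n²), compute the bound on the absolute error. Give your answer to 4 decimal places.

0.4463

|E| ≤ (4)³·4.1 / (12·7²) = 262.4/588 = 0.4463.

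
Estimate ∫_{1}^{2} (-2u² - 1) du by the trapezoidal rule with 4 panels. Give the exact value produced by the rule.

-5.6875

h = (2 − 1)/4 = 0.25.
Nodes u₀,…,u₄ = 1, 1.25, 1.5, 1.75, 2.
f(u) = -2u² - 1: f₀=-3, f₁=-4.125, f₂=-5.5, f₃=-7.125, f₄=-9.
(h/2)·[f₀ + 2f₁ + 2f₂ + 2f₃ + f₄] = 0.125·(-45.5) = -5.6875.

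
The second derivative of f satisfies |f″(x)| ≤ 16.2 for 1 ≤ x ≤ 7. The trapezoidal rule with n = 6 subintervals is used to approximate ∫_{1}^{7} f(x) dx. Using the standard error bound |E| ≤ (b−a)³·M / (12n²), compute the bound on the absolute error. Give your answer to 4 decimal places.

|E| ≤ (6)³·16.2 / (12·6²) = 3499.2/432 = 8.1000.

8.1000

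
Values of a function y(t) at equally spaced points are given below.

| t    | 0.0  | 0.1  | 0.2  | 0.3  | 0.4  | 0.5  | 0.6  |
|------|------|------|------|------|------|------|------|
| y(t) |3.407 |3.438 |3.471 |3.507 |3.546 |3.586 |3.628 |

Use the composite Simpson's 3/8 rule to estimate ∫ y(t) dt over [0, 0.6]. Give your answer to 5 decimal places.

2.10645

h = 0.1, n = 6.
(3h/8)·[y₀ + 3y₁ + 3y₂ + 2y₃ + 3y₄ + 3y₅ + y₆] = 0.0375·(56.172) = 2.10645.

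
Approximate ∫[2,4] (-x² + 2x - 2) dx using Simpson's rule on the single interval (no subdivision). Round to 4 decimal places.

-10.6667

S = (b−a)/6 · [f(2) + 4f(3) + f(4)] = 0.333333·[(-2) + 4·(-5) + (-10)] = -10.6667.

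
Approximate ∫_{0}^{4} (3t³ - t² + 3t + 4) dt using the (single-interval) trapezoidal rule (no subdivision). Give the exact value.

392

T = (b−a)/2 · [f(0) + f(4)] = 2·[4 + 192] = 392.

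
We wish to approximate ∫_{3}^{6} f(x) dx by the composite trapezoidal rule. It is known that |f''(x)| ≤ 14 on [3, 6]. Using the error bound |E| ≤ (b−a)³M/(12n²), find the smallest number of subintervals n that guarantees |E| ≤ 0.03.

33

Need 378/(12n²) ≤ 0.03.
n² ≥ 378/(12·0.03) = 1050 ⇒ n ≥ 32.4037, so the smallest n is 33.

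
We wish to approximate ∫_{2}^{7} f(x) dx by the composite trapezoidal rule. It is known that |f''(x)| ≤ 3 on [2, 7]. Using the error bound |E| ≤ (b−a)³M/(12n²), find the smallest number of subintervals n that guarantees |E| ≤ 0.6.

8

Need 375/(12n²) ≤ 0.6.
n² ≥ 375/(12·0.6) = 52.0833 ⇒ n ≥ 7.2169, so the smallest n is 8.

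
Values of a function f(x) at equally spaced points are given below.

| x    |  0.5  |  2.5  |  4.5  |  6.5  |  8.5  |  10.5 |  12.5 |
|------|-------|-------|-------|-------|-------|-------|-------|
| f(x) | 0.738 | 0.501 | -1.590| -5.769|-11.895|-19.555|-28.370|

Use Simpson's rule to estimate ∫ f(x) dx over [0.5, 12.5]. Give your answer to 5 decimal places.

h = 2, n = 6.
(h/3)·[y₀ + 4y₁ + 2y₂ + 4y₃ + 2y₄ + 4y₅ + y₆] = 0.666667·(-153.894) = -102.59600.

-102.59600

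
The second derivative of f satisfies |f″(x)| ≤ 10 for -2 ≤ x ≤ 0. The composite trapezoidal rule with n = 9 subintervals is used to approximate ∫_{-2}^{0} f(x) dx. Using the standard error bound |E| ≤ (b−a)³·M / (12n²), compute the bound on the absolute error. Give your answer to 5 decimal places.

0.08230

|E| ≤ (2)³·10 / (12·9²) = 80/972 = 0.08230.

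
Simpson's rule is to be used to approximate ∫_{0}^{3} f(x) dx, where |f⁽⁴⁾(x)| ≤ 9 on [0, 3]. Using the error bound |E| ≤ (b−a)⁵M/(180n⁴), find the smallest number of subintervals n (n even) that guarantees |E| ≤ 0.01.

Need 2187/(180n⁴) ≤ 0.01.
n⁴ ≥ 2187/(180·0.01) = 1215 ⇒ n ≥ 5.9040, so the smallest even n is 6. (n must be even for Simpson's rule.)

6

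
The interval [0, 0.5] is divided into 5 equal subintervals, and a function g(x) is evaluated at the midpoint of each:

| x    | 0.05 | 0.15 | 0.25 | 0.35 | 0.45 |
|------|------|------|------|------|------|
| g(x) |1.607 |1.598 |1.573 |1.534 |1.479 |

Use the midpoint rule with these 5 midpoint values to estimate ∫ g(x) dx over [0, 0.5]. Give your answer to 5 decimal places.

0.77910

h = 0.1, n = 5.
h·[y(m₁) + y(m₂) + y(m₃) + y(m₄) + y(m₅)] = 0.1·(7.791) = 0.77910.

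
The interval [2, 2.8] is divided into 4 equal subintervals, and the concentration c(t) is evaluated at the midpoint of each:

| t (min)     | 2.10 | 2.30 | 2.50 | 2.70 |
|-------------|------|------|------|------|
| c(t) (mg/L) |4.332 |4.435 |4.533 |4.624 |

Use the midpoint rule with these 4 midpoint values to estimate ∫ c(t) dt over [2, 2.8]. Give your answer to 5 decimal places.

3.58480

h = 0.2, n = 4.
h·[y(m₁) + y(m₂) + y(m₃) + y(m₄)] = 0.2·(17.924) = 3.58480.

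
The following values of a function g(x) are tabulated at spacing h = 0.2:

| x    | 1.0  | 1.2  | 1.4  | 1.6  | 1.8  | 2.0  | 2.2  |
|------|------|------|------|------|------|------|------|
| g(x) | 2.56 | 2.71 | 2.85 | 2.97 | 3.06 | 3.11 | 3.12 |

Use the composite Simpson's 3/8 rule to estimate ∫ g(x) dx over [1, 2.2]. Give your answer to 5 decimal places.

h = 0.2, n = 6.
(3h/8)·[y₀ + 3y₁ + 3y₂ + 2y₃ + 3y₄ + 3y₅ + y₆] = 0.075·(46.81) = 3.51075.

3.51075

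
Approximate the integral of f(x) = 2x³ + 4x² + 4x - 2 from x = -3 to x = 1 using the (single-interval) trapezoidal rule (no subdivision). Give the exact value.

T = (b−a)/2 · [f(-3) + f(1)] = 2·[(-32) + 8] = -48.

-48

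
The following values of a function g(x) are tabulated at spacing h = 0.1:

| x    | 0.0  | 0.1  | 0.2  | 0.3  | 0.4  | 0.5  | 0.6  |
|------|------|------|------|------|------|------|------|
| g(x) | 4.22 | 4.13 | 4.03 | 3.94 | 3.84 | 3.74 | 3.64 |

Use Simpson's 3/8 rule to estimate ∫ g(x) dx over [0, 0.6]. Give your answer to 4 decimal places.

h = 0.1, n = 6.
(3h/8)·[y₀ + 3y₁ + 3y₂ + 2y₃ + 3y₄ + 3y₅ + y₆] = 0.0375·(62.96) = 2.3610.

2.3610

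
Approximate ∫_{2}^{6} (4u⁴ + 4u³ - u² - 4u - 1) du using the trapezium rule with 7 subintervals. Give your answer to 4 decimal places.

7438.5989

h = (6 − 2)/7 = 0.571429.
Nodes u₀,…,u₇ = 2, 2.571429, 3.142857, 3.714286, 4.285714, 4.857143, 5.428571, 6.
f(u) = 4u⁴ + 4u³ - u² - 4u - 1: f₀=83, f₁=225.000833, f₂=490.990004, f₃=936.624323, f₄=1627.796335, f₅=2640.634319, f₆=4061.502291, f₇=5987.
(h/2)·[f₀ + 2f₁ + 2f₂ + 2f₃ + 2f₄ + 2f₅ + 2f₆ + f₇] = 0.285714·(26035.096210) = 7438.5989.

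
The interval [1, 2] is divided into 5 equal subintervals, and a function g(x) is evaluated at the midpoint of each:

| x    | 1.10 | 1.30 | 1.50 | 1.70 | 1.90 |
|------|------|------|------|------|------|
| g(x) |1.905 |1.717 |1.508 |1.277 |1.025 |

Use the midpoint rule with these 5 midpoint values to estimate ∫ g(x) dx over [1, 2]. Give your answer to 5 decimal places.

1.48640

h = 0.2, n = 5.
h·[y(m₁) + y(m₂) + y(m₃) + y(m₄) + y(m₅)] = 0.2·(7.432) = 1.48640.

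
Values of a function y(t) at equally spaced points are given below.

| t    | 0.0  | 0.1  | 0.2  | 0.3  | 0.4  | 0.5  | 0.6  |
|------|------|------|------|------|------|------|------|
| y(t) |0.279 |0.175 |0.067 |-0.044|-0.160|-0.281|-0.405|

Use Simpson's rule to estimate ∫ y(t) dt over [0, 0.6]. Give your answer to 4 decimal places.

h = 0.1, n = 6.
(h/3)·[y₀ + 4y₁ + 2y₂ + 4y₃ + 2y₄ + 4y₅ + y₆] = 0.033333·(-0.912) = -0.0304.

-0.0304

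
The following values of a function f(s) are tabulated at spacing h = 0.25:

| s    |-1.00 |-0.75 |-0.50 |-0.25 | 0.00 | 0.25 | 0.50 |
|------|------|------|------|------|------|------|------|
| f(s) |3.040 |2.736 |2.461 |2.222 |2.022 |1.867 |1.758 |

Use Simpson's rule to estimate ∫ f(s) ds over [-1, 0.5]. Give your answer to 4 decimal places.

h = 0.25, n = 6.
(h/3)·[y₀ + 4y₁ + 2y₂ + 4y₃ + 2y₄ + 4y₅ + y₆] = 0.083333·(41.064) = 3.4220.

3.4220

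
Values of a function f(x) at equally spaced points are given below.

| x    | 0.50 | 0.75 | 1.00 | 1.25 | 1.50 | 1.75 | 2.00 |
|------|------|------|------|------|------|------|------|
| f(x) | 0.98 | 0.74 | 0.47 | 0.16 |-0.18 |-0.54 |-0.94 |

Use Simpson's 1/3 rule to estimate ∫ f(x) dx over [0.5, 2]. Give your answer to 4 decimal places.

0.1717

h = 0.25, n = 6.
(h/3)·[y₀ + 4y₁ + 2y₂ + 4y₃ + 2y₄ + 4y₅ + y₆] = 0.083333·(2.06) = 0.1717.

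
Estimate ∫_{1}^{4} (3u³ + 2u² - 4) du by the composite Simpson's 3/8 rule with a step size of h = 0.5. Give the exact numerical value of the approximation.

221.25

h = (4 − 1)/6 = 0.5.
Nodes u₀,…,u₆ = 1, 1.5, 2, 2.5, 3, 3.5, 4.
f(u) = 3u³ + 2u² - 4: f₀=1, f₁=10.625, f₂=28, f₃=55.375, f₄=95, f₅=149.125, f₆=220.
(3h/8)·[f₀ + 3f₁ + 3f₂ + 2f₃ + 3f₄ + 3f₅ + f₆] = 0.1875·(1180) = 221.25.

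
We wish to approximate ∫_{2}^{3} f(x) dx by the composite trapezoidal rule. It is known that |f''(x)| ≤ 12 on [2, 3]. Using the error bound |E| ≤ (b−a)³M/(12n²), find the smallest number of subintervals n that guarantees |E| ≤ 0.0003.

58

Need 12/(12n²) ≤ 0.0003.
n² ≥ 12/(12·0.0003) = 3333.33 ⇒ n ≥ 57.7350, so the smallest n is 58.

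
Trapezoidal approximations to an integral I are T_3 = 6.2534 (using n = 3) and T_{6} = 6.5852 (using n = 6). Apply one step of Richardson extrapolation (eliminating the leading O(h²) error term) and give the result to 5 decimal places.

R = (4·T_{6} − T_3) / 3 = (4·6.5852 − 6.2534)/3 = (20.0874)/3 = 6.69580.

6.69580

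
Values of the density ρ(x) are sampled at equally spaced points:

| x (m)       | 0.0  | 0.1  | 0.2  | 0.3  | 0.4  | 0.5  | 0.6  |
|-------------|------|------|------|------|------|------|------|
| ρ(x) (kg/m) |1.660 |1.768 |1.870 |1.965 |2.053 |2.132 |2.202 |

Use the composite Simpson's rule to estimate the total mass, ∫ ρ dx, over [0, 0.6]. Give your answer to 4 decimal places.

1.1723

h = 0.1, n = 6.
(h/3)·[y₀ + 4y₁ + 2y₂ + 4y₃ + 2y₄ + 4y₅ + y₆] = 0.033333·(35.168) = 1.1723.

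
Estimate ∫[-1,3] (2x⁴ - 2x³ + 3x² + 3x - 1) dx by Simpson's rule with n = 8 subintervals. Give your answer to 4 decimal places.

93.6667

h = (3 − (-1))/8 = 0.5.
Nodes x₀,…,x₈ = -1, -0.5, 0, 0.5, 1, 1.5, 2, 2.5, 3.
f(x) = 2x⁴ - 2x³ + 3x² + 3x - 1: f₀=3, f₁=-1.375, f₂=-1, f₃=1.125, f₄=5, f₅=13.625, f₆=33, f₇=72.125, f₈=143.
(h/3)·[f₀ + 4f₁ + 2f₂ + 4f₃ + 2f₄ + 4f₅ + 2f₆ + 4f₇ + f₈] = 0.166667·(562) = 93.6667.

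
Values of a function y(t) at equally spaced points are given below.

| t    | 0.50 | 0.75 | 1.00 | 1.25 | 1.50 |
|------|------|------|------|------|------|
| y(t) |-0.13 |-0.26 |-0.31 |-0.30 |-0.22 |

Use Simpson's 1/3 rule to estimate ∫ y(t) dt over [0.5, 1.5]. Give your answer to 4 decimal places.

-0.2675

h = 0.25, n = 4.
(h/3)·[y₀ + 4y₁ + 2y₂ + 4y₃ + y₄] = 0.083333·(-3.21) = -0.2675.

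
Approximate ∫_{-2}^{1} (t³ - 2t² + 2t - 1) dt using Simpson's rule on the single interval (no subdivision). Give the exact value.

-15.75

S = (b−a)/6 · [f(-2) + 4f(-0.5) + f(1)] = 0.5·[(-21) + 4·(-2.625) + 0] = -15.75.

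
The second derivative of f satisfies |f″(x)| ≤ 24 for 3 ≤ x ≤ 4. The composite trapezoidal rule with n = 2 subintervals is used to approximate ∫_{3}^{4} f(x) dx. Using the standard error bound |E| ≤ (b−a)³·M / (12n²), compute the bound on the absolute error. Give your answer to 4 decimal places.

0.5000

|E| ≤ (1)³·24 / (12·2²) = 24/48 = 0.5000.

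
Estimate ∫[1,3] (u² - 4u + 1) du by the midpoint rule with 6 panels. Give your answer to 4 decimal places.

-5.3519

h = (3 − 1)/6 = 0.333333.
Midpoints m₁,…,m₆ = 1.166667, 1.5, 1.833333, 2.166667, 2.5, 2.833333.
f(m₁)=-2.305556, f(m₂)=-2.75, f(m₃)=-2.972222, f(m₄)=-2.972222, f(m₅)=-2.75, f(m₆)=-2.305556.
h·[f(m₁) + f(m₂) + f(m₃) + f(m₄) + f(m₅) + f(m₆)] = 0.333333·(-16.055556) = -5.3519.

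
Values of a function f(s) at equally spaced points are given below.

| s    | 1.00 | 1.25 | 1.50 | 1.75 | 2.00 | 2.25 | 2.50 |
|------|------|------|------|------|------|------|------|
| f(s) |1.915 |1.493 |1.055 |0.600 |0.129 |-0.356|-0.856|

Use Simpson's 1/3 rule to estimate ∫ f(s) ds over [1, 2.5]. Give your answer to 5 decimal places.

0.86458

h = 0.25, n = 6.
(h/3)·[y₀ + 4y₁ + 2y₂ + 4y₃ + 2y₄ + 4y₅ + y₆] = 0.083333·(10.375) = 0.86458.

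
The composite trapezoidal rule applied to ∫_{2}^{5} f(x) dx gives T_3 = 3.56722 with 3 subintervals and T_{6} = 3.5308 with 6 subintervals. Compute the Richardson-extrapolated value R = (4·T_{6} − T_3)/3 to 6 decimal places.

R = (4·T_{6} − T_3) / 3 = (4·3.5308 − 3.56722)/3 = (10.55598)/3 = 3.518660.

3.518660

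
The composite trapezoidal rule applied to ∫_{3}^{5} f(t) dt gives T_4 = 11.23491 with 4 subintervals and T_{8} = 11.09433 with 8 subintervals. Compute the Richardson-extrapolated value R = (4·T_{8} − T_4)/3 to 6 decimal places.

R = (4·T_{8} − T_4) / 3 = (4·11.09433 − 11.23491)/3 = (33.14241)/3 = 11.047470.

11.047470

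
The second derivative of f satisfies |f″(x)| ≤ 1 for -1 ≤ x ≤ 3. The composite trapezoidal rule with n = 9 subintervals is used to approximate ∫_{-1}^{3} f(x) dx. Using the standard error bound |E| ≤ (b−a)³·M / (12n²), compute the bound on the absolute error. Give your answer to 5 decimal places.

|E| ≤ (4)³·1 / (12·9²) = 64/972 = 0.06584.

0.06584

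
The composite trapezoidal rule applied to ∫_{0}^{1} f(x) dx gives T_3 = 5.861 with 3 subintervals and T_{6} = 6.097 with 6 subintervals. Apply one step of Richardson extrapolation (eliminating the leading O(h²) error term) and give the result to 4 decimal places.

6.1757

R = (4·T_{6} − T_3) / 3 = (4·6.097 − 5.861)/3 = (18.527)/3 = 6.1757.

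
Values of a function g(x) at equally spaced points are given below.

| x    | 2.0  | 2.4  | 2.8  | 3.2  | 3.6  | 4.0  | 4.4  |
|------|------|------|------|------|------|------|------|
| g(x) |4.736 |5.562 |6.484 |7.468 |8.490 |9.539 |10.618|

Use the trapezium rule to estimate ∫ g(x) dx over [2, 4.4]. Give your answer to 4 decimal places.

18.0880

h = 0.4, n = 6.
(h/2)·[y₀ + 2y₁ + 2y₂ + 2y₃ + 2y₄ + 2y₅ + y₆] = 0.2·(90.440) = 18.0880.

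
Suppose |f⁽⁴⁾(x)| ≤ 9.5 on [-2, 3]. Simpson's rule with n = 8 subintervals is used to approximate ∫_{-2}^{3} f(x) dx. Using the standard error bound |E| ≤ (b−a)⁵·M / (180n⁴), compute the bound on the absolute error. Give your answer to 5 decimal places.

|E| ≤ (5)⁵·9.5 / (180·8⁴) = 29687.5/737280 = 0.04027.

0.04027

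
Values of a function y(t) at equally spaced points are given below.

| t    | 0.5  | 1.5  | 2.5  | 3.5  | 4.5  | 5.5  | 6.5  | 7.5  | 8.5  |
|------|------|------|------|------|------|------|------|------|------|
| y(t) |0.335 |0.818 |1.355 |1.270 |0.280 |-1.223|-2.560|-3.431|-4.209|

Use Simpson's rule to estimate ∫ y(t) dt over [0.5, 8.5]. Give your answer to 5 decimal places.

-5.32933

h = 1, n = 8.
(h/3)·[y₀ + 4y₁ + 2y₂ + 4y₃ + 2y₄ + 4y₅ + 2y₆ + 4y₇ + y₈] = 0.333333·(-15.988) = -5.32933.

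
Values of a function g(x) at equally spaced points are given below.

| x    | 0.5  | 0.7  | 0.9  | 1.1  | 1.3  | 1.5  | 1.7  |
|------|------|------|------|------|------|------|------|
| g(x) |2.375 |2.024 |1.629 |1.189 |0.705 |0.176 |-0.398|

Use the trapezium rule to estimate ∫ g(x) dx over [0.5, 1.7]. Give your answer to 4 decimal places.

h = 0.2, n = 6.
(h/2)·[y₀ + 2y₁ + 2y₂ + 2y₃ + 2y₄ + 2y₅ + y₆] = 0.1·(13.423) = 1.3423.

1.3423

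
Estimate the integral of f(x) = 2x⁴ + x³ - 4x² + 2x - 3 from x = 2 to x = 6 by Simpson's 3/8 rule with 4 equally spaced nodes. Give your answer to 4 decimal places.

3167.8519

h = (6 − 2)/3 = 1.333333.
Nodes x₀,…,x₃ = 2, 3.333333, 4.666667, 6.
f(x) = 2x⁴ + x³ - 4x² + 2x - 3: f₀=25, f₁=243.172840, f₂=969.395062, f₃=2673.
(3h/8)·[f₀ + 3f₁ + 3f₂ + f₃] = 0.5·(6335.703704) = 3167.8519.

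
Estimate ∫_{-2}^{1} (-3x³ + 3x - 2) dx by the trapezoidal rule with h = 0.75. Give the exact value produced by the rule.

h = (1 − (-2))/4 = 0.75.
Nodes x₀,…,x₄ = -2, -1.25, -0.5, 0.25, 1.
f(x) = -3x³ + 3x - 2: f₀=16, f₁=0.109375, f₂=-3.125, f₃=-1.296875, f₄=-2.
(h/2)·[f₀ + 2f₁ + 2f₂ + 2f₃ + f₄] = 0.375·(5.375) = 2.015625.

2.015625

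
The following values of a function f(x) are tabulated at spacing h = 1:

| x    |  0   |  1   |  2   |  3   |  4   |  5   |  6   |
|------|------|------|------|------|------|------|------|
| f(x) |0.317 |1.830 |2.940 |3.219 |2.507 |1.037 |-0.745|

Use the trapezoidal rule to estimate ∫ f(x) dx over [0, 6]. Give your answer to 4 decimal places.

11.3190

h = 1, n = 6.
(h/2)·[y₀ + 2y₁ + 2y₂ + 2y₃ + 2y₄ + 2y₅ + y₆] = 0.5·(22.638) = 11.3190.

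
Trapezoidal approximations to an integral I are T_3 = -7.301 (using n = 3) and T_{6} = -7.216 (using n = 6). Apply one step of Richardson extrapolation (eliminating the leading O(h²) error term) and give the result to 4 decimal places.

-7.1877

R = (4·T_{6} − T_3) / 3 = (4·(-7.216) − (-7.301))/3 = (-21.563)/3 = -7.1877.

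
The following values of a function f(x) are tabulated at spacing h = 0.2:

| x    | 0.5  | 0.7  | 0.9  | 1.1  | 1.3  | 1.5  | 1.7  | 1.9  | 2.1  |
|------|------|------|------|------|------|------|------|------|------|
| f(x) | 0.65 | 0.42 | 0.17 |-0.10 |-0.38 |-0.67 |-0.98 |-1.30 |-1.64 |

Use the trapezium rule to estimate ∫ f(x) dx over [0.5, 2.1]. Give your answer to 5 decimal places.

h = 0.2, n = 8.
(h/2)·[y₀ + 2y₁ + 2y₂ + 2y₃ + 2y₄ + 2y₅ + 2y₆ + 2y₇ + y₈] = 0.1·(-6.67) = -0.66700.

-0.66700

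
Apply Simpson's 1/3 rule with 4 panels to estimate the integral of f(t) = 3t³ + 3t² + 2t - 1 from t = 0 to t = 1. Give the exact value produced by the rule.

h = (1 − 0)/4 = 0.25.
Nodes t₀,…,t₄ = 0, 0.25, 0.5, 0.75, 1.
f(t) = 3t³ + 3t² + 2t - 1: f₀=-1, f₁=-0.265625, f₂=1.125, f₃=3.453125, f₄=7.
(h/3)·[f₀ + 4f₁ + 2f₂ + 4f₃ + f₄] = 0.083333·(21) = 1.75.

1.75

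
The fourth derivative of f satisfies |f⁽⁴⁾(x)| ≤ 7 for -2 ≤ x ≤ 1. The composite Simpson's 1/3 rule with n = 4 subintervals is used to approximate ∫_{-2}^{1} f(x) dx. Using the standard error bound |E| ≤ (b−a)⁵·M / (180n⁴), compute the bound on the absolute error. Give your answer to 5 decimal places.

0.03691

|E| ≤ (3)⁵·7 / (180·4⁴) = 1701/46080 = 0.03691.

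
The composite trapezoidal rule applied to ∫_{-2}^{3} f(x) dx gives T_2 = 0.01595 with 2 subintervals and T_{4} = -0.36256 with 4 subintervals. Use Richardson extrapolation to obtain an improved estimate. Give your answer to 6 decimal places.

R = (4·T_{4} − T_2) / 3 = (4·(-0.36256) − 0.01595)/3 = (-1.46619)/3 = -0.488730.

-0.488730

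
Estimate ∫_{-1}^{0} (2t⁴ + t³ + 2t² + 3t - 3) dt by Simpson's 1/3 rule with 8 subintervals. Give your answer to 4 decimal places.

-3.6833

h = (0 − (-1))/8 = 0.125.
Nodes t₀,…,t₈ = -1, -0.875, -0.75, -0.625, -0.5, -0.375, -0.25, -0.125, 0.
f(t) = 2t⁴ + t³ + 2t² + 3t - 3: f₀=-3, f₁=-3.59130859375, f₂=-3.9140625, f₃=-4.03271484375, f₄=-4, f₅=-3.85693359375, f₆=-3.6328125, f₇=-3.34521484375, f₈=-3.
(h/3)·[f₀ + 4f₁ + 2f₂ + 4f₃ + 2f₄ + 4f₅ + 2f₆ + 4f₇ + f₈] = 0.041667·(-88.3984375) = -3.6833.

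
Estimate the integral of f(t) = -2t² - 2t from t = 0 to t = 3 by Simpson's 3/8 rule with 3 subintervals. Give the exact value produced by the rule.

h = (3 − 0)/3 = 1.
Nodes t₀,…,t₃ = 0, 1, 2, 3.
f(t) = -2t² - 2t: f₀=0, f₁=-4, f₂=-12, f₃=-24.
(3h/8)·[f₀ + 3f₁ + 3f₂ + f₃] = 0.375·(-72) = -27.

-27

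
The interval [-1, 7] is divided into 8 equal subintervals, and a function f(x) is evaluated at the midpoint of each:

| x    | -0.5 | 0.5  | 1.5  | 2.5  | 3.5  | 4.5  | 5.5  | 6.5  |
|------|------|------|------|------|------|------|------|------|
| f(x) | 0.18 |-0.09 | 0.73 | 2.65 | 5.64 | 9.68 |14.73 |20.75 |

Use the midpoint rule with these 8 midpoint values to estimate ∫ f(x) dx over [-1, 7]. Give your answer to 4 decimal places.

54.2700

h = 1, n = 8.
h·[y(m₁) + y(m₂) + y(m₃) + y(m₄) + y(m₅) + y(m₆) + y(m₇) + y(m₈)] = 1·(54.27) = 54.2700.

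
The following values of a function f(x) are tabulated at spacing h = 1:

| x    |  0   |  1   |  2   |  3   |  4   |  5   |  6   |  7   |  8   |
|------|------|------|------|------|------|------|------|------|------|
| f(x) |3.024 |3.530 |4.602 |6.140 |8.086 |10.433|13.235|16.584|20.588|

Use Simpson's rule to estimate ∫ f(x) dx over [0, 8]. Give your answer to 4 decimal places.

h = 1, n = 8.
(h/3)·[y₀ + 4y₁ + 2y₂ + 4y₃ + 2y₄ + 4y₅ + 2y₆ + 4y₇ + y₈] = 0.333333·(222.206) = 74.0687.

74.0687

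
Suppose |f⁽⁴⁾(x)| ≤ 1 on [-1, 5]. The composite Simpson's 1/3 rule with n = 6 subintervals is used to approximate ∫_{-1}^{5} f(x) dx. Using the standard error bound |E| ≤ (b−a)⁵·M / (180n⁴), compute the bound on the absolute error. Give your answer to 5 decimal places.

|E| ≤ (6)⁵·1 / (180·6⁴) = 7776/233280 = 0.03333.

0.03333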